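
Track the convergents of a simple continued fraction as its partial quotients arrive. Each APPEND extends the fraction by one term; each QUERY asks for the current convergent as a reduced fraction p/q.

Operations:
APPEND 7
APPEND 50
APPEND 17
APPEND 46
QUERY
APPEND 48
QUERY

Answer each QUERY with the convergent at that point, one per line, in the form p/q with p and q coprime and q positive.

275155/39196
13213414/1882259

APPEND 7: p_0 = 7·1 + 0 = 7, q_0 = 7·0 + 1 = 1 → 7/1
APPEND 50: p_1 = 50·7 + 1 = 351, q_1 = 50·1 + 0 = 50 → 351/50
APPEND 17: p_2 = 17·351 + 7 = 5974, q_2 = 17·50 + 1 = 851 → 5974/851
APPEND 46: p_3 = 46·5974 + 351 = 275155, q_3 = 46·851 + 50 = 39196 → 275155/39196
APPEND 48: p_4 = 48·275155 + 5974 = 13213414, q_4 = 48·39196 + 851 = 1882259 → 13213414/1882259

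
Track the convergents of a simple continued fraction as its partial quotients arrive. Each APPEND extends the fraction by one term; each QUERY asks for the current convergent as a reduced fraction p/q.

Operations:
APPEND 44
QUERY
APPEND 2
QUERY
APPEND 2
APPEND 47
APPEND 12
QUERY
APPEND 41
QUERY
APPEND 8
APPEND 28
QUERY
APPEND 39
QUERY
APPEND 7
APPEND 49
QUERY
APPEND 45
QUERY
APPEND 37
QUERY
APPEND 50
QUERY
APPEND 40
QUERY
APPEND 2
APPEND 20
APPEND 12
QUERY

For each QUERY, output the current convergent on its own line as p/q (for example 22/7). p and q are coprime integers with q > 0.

APPEND 44: p_0 = 44·1 + 0 = 44, q_0 = 44·0 + 1 = 1 → 44/1
APPEND 2: p_1 = 2·44 + 1 = 89, q_1 = 2·1 + 0 = 2 → 89/2
APPEND 2: p_2 = 2·89 + 44 = 222, q_2 = 2·2 + 1 = 5 → 222/5
APPEND 47: p_3 = 47·222 + 89 = 10523, q_3 = 47·5 + 2 = 237 → 10523/237
APPEND 12: p_4 = 12·10523 + 222 = 126498, q_4 = 12·237 + 5 = 2849 → 126498/2849
APPEND 41: p_5 = 41·126498 + 10523 = 5196941, q_5 = 41·2849 + 237 = 117046 → 5196941/117046
APPEND 8: p_6 = 8·5196941 + 126498 = 41702026, q_6 = 8·117046 + 2849 = 939217 → 41702026/939217
APPEND 28: p_7 = 28·41702026 + 5196941 = 1172853669, q_7 = 28·939217 + 117046 = 26415122 → 1172853669/26415122
APPEND 39: p_8 = 39·1172853669 + 41702026 = 45782995117, q_8 = 39·26415122 + 939217 = 1031128975 → 45782995117/1031128975
APPEND 7: p_9 = 7·45782995117 + 1172853669 = 321653819488, q_9 = 7·1031128975 + 26415122 = 7244317947 → 321653819488/7244317947
APPEND 49: p_10 = 49·321653819488 + 45782995117 = 15806820150029, q_10 = 49·7244317947 + 1031128975 = 356002708378 → 15806820150029/356002708378
APPEND 45: p_11 = 45·15806820150029 + 321653819488 = 711628560570793, q_11 = 45·356002708378 + 7244317947 = 16027366194957 → 711628560570793/16027366194957
APPEND 37: p_12 = 37·711628560570793 + 15806820150029 = 26346063561269370, q_12 = 37·16027366194957 + 356002708378 = 593368551921787 → 26346063561269370/593368551921787
APPEND 50: p_13 = 50·26346063561269370 + 711628560570793 = 1318014806624039293, q_13 = 50·593368551921787 + 16027366194957 = 29684454962284307 → 1318014806624039293/29684454962284307
APPEND 40: p_14 = 40·1318014806624039293 + 26346063561269370 = 52746938328522841090, q_14 = 40·29684454962284307 + 593368551921787 = 1187971567043294067 → 52746938328522841090/1187971567043294067
APPEND 2: p_15 = 2·52746938328522841090 + 1318014806624039293 = 106811891463669721473, q_15 = 2·1187971567043294067 + 29684454962284307 = 2405627589048872441 → 106811891463669721473/2405627589048872441
APPEND 20: p_16 = 20·106811891463669721473 + 52746938328522841090 = 2188984767601917270550, q_16 = 20·2405627589048872441 + 1187971567043294067 = 49300523348020742887 → 2188984767601917270550/49300523348020742887
APPEND 12: p_17 = 12·2188984767601917270550 + 106811891463669721473 = 26374629102686676968073, q_17 = 12·49300523348020742887 + 2405627589048872441 = 594011907765297787085 → 26374629102686676968073/594011907765297787085

44/1
89/2
126498/2849
5196941/117046
1172853669/26415122
45782995117/1031128975
15806820150029/356002708378
711628560570793/16027366194957
26346063561269370/593368551921787
1318014806624039293/29684454962284307
52746938328522841090/1187971567043294067
26374629102686676968073/594011907765297787085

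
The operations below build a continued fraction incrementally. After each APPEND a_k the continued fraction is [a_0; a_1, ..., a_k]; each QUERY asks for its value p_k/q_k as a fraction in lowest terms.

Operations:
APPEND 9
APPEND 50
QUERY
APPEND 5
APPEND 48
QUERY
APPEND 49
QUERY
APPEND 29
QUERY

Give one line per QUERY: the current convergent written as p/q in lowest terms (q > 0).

APPEND 9: p_0 = 9·1 + 0 = 9, q_0 = 9·0 + 1 = 1 → 9/1
APPEND 50: p_1 = 50·9 + 1 = 451, q_1 = 50·1 + 0 = 50 → 451/50
APPEND 5: p_2 = 5·451 + 9 = 2264, q_2 = 5·50 + 1 = 251 → 2264/251
APPEND 48: p_3 = 48·2264 + 451 = 109123, q_3 = 48·251 + 50 = 12098 → 109123/12098
APPEND 49: p_4 = 49·109123 + 2264 = 5349291, q_4 = 49·12098 + 251 = 593053 → 5349291/593053
APPEND 29: p_5 = 29·5349291 + 109123 = 155238562, q_5 = 29·593053 + 12098 = 17210635 → 155238562/17210635

451/50
109123/12098
5349291/593053
155238562/17210635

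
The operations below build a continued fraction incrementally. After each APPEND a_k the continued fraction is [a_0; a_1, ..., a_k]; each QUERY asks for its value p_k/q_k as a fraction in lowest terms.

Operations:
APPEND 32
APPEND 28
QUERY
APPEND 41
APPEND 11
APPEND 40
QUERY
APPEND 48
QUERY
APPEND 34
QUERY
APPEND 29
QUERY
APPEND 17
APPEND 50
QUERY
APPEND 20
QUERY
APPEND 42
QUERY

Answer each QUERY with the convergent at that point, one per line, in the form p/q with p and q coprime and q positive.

897/28
16268649/507829
781300948/24388459
26580500881/829715435
771615826497/24086136074
657974093392997/20538787570724
13172625917411270/411186045443173
553908262624666337/17290352696183990

APPEND 32: p_0 = 32·1 + 0 = 32, q_0 = 32·0 + 1 = 1 → 32/1
APPEND 28: p_1 = 28·32 + 1 = 897, q_1 = 28·1 + 0 = 28 → 897/28
APPEND 41: p_2 = 41·897 + 32 = 36809, q_2 = 41·28 + 1 = 1149 → 36809/1149
APPEND 11: p_3 = 11·36809 + 897 = 405796, q_3 = 11·1149 + 28 = 12667 → 405796/12667
APPEND 40: p_4 = 40·405796 + 36809 = 16268649, q_4 = 40·12667 + 1149 = 507829 → 16268649/507829
APPEND 48: p_5 = 48·16268649 + 405796 = 781300948, q_5 = 48·507829 + 12667 = 24388459 → 781300948/24388459
APPEND 34: p_6 = 34·781300948 + 16268649 = 26580500881, q_6 = 34·24388459 + 507829 = 829715435 → 26580500881/829715435
APPEND 29: p_7 = 29·26580500881 + 781300948 = 771615826497, q_7 = 29·829715435 + 24388459 = 24086136074 → 771615826497/24086136074
APPEND 17: p_8 = 17·771615826497 + 26580500881 = 13144049551330, q_8 = 17·24086136074 + 829715435 = 410294028693 → 13144049551330/410294028693
APPEND 50: p_9 = 50·13144049551330 + 771615826497 = 657974093392997, q_9 = 50·410294028693 + 24086136074 = 20538787570724 → 657974093392997/20538787570724
APPEND 20: p_10 = 20·657974093392997 + 13144049551330 = 13172625917411270, q_10 = 20·20538787570724 + 410294028693 = 411186045443173 → 13172625917411270/411186045443173
APPEND 42: p_11 = 42·13172625917411270 + 657974093392997 = 553908262624666337, q_11 = 42·411186045443173 + 20538787570724 = 17290352696183990 → 553908262624666337/17290352696183990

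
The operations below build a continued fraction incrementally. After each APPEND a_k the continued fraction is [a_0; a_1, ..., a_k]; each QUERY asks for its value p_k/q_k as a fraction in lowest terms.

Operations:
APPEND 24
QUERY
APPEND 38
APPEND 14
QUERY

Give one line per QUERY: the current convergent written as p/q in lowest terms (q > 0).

24/1
12806/533

APPEND 24: p_0 = 24·1 + 0 = 24, q_0 = 24·0 + 1 = 1 → 24/1
APPEND 38: p_1 = 38·24 + 1 = 913, q_1 = 38·1 + 0 = 38 → 913/38
APPEND 14: p_2 = 14·913 + 24 = 12806, q_2 = 14·38 + 1 = 533 → 12806/533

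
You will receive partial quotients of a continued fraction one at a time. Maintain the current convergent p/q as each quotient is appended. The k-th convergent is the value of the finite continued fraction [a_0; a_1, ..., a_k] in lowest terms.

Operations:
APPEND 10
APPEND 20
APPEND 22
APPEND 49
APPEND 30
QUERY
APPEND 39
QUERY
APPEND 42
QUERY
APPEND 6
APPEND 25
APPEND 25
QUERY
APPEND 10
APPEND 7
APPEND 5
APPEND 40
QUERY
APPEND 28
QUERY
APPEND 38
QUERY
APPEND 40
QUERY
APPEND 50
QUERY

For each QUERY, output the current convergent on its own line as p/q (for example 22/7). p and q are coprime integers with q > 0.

6525502/649311
254711947/25344758
10704427276/1065129147
40632889209378/4043119123315
598473217041991535/59550245028007074
16772139500244610586/1668888412116533339
637939774226337193803/63477309905456273956
25534363108553732362706/2540761284630367491579
1277356095201912955329103/127101541541423830852906

APPEND 10: p_0 = 10·1 + 0 = 10, q_0 = 10·0 + 1 = 1 → 10/1
APPEND 20: p_1 = 20·10 + 1 = 201, q_1 = 20·1 + 0 = 20 → 201/20
APPEND 22: p_2 = 22·201 + 10 = 4432, q_2 = 22·20 + 1 = 441 → 4432/441
APPEND 49: p_3 = 49·4432 + 201 = 217369, q_3 = 49·441 + 20 = 21629 → 217369/21629
APPEND 30: p_4 = 30·217369 + 4432 = 6525502, q_4 = 30·21629 + 441 = 649311 → 6525502/649311
APPEND 39: p_5 = 39·6525502 + 217369 = 254711947, q_5 = 39·649311 + 21629 = 25344758 → 254711947/25344758
APPEND 42: p_6 = 42·254711947 + 6525502 = 10704427276, q_6 = 42·25344758 + 649311 = 1065129147 → 10704427276/1065129147
APPEND 6: p_7 = 6·10704427276 + 254711947 = 64481275603, q_7 = 6·1065129147 + 25344758 = 6416119640 → 64481275603/6416119640
APPEND 25: p_8 = 25·64481275603 + 10704427276 = 1622736317351, q_8 = 25·6416119640 + 1065129147 = 161468120147 → 1622736317351/161468120147
APPEND 25: p_9 = 25·1622736317351 + 64481275603 = 40632889209378, q_9 = 25·161468120147 + 6416119640 = 4043119123315 → 40632889209378/4043119123315
APPEND 10: p_10 = 10·40632889209378 + 1622736317351 = 407951628411131, q_10 = 10·4043119123315 + 161468120147 = 40592659353297 → 407951628411131/40592659353297
APPEND 7: p_11 = 7·407951628411131 + 40632889209378 = 2896294288087295, q_11 = 7·40592659353297 + 4043119123315 = 288191734596394 → 2896294288087295/288191734596394
APPEND 5: p_12 = 5·2896294288087295 + 407951628411131 = 14889423068847606, q_12 = 5·288191734596394 + 40592659353297 = 1481551332335267 → 14889423068847606/1481551332335267
APPEND 40: p_13 = 40·14889423068847606 + 2896294288087295 = 598473217041991535, q_13 = 40·1481551332335267 + 288191734596394 = 59550245028007074 → 598473217041991535/59550245028007074
APPEND 28: p_14 = 28·598473217041991535 + 14889423068847606 = 16772139500244610586, q_14 = 28·59550245028007074 + 1481551332335267 = 1668888412116533339 → 16772139500244610586/1668888412116533339
APPEND 38: p_15 = 38·16772139500244610586 + 598473217041991535 = 637939774226337193803, q_15 = 38·1668888412116533339 + 59550245028007074 = 63477309905456273956 → 637939774226337193803/63477309905456273956
APPEND 40: p_16 = 40·637939774226337193803 + 16772139500244610586 = 25534363108553732362706, q_16 = 40·63477309905456273956 + 1668888412116533339 = 2540761284630367491579 → 25534363108553732362706/2540761284630367491579
APPEND 50: p_17 = 50·25534363108553732362706 + 637939774226337193803 = 1277356095201912955329103, q_17 = 50·2540761284630367491579 + 63477309905456273956 = 127101541541423830852906 → 1277356095201912955329103/127101541541423830852906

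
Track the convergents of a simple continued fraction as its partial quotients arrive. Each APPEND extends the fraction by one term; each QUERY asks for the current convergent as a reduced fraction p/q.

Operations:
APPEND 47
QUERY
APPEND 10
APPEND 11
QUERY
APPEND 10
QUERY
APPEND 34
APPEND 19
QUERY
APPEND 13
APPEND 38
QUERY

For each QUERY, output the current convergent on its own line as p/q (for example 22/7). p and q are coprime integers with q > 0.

APPEND 47: p_0 = 47·1 + 0 = 47, q_0 = 47·0 + 1 = 1 → 47/1
APPEND 10: p_1 = 10·47 + 1 = 471, q_1 = 10·1 + 0 = 10 → 471/10
APPEND 11: p_2 = 11·471 + 47 = 5228, q_2 = 11·10 + 1 = 111 → 5228/111
APPEND 10: p_3 = 10·5228 + 471 = 52751, q_3 = 10·111 + 10 = 1120 → 52751/1120
APPEND 34: p_4 = 34·52751 + 5228 = 1798762, q_4 = 34·1120 + 111 = 38191 → 1798762/38191
APPEND 19: p_5 = 19·1798762 + 52751 = 34229229, q_5 = 19·38191 + 1120 = 726749 → 34229229/726749
APPEND 13: p_6 = 13·34229229 + 1798762 = 446778739, q_6 = 13·726749 + 38191 = 9485928 → 446778739/9485928
APPEND 38: p_7 = 38·446778739 + 34229229 = 17011821311, q_7 = 38·9485928 + 726749 = 361192013 → 17011821311/361192013

47/1
5228/111
52751/1120
34229229/726749
17011821311/361192013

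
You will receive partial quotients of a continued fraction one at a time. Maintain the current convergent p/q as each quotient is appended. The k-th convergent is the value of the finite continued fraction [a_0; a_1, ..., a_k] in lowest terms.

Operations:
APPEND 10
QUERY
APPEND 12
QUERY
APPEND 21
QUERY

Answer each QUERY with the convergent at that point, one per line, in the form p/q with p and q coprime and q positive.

APPEND 10: p_0 = 10·1 + 0 = 10, q_0 = 10·0 + 1 = 1 → 10/1
APPEND 12: p_1 = 12·10 + 1 = 121, q_1 = 12·1 + 0 = 12 → 121/12
APPEND 21: p_2 = 21·121 + 10 = 2551, q_2 = 21·12 + 1 = 253 → 2551/253

10/1
121/12
2551/253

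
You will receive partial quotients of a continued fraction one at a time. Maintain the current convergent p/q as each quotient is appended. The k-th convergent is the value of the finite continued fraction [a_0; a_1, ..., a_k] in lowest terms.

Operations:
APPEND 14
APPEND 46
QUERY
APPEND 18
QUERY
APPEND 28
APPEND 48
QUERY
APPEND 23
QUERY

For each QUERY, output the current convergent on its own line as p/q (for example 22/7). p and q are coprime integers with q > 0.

645/46
11624/829
15665240/1117213
360626637/25719157

APPEND 14: p_0 = 14·1 + 0 = 14, q_0 = 14·0 + 1 = 1 → 14/1
APPEND 46: p_1 = 46·14 + 1 = 645, q_1 = 46·1 + 0 = 46 → 645/46
APPEND 18: p_2 = 18·645 + 14 = 11624, q_2 = 18·46 + 1 = 829 → 11624/829
APPEND 28: p_3 = 28·11624 + 645 = 326117, q_3 = 28·829 + 46 = 23258 → 326117/23258
APPEND 48: p_4 = 48·326117 + 11624 = 15665240, q_4 = 48·23258 + 829 = 1117213 → 15665240/1117213
APPEND 23: p_5 = 23·15665240 + 326117 = 360626637, q_5 = 23·1117213 + 23258 = 25719157 → 360626637/25719157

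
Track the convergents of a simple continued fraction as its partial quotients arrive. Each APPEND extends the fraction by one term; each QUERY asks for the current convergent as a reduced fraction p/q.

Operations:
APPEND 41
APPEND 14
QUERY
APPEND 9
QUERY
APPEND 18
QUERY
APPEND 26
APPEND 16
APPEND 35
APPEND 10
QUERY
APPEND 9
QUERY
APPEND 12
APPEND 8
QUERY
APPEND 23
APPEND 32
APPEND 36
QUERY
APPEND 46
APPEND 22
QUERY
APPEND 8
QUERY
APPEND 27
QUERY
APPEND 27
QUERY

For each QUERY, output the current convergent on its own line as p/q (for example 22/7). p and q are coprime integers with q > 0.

575/14
5216/127
94463/2300
13880171517/337956602
126305613352/3075308965
12362685867280/301008622421
330054691509717773/8036223607191501
334546927889458527633/8145601286020508735
2691567099170120439694/65534699609182857027
73006858605482710399371/1777582490733957648464
1973876749447203301222711/48060261949426039365555

APPEND 41: p_0 = 41·1 + 0 = 41, q_0 = 41·0 + 1 = 1 → 41/1
APPEND 14: p_1 = 14·41 + 1 = 575, q_1 = 14·1 + 0 = 14 → 575/14
APPEND 9: p_2 = 9·575 + 41 = 5216, q_2 = 9·14 + 1 = 127 → 5216/127
APPEND 18: p_3 = 18·5216 + 575 = 94463, q_3 = 18·127 + 14 = 2300 → 94463/2300
APPEND 26: p_4 = 26·94463 + 5216 = 2461254, q_4 = 26·2300 + 127 = 59927 → 2461254/59927
APPEND 16: p_5 = 16·2461254 + 94463 = 39474527, q_5 = 16·59927 + 2300 = 961132 → 39474527/961132
APPEND 35: p_6 = 35·39474527 + 2461254 = 1384069699, q_6 = 35·961132 + 59927 = 33699547 → 1384069699/33699547
APPEND 10: p_7 = 10·1384069699 + 39474527 = 13880171517, q_7 = 10·33699547 + 961132 = 337956602 → 13880171517/337956602
APPEND 9: p_8 = 9·13880171517 + 1384069699 = 126305613352, q_8 = 9·337956602 + 33699547 = 3075308965 → 126305613352/3075308965
APPEND 12: p_9 = 12·126305613352 + 13880171517 = 1529547531741, q_9 = 12·3075308965 + 337956602 = 37241664182 → 1529547531741/37241664182
APPEND 8: p_10 = 8·1529547531741 + 126305613352 = 12362685867280, q_10 = 8·37241664182 + 3075308965 = 301008622421 → 12362685867280/301008622421
APPEND 23: p_11 = 23·12362685867280 + 1529547531741 = 285871322479181, q_11 = 23·301008622421 + 37241664182 = 6960439979865 → 285871322479181/6960439979865
APPEND 32: p_12 = 32·285871322479181 + 12362685867280 = 9160245005201072, q_12 = 32·6960439979865 + 301008622421 = 223035087978101 → 9160245005201072/223035087978101
APPEND 36: p_13 = 36·9160245005201072 + 285871322479181 = 330054691509717773, q_13 = 36·223035087978101 + 6960439979865 = 8036223607191501 → 330054691509717773/8036223607191501
APPEND 46: p_14 = 46·330054691509717773 + 9160245005201072 = 15191676054452218630, q_14 = 46·8036223607191501 + 223035087978101 = 369889321018787147 → 15191676054452218630/369889321018787147
APPEND 22: p_15 = 22·15191676054452218630 + 330054691509717773 = 334546927889458527633, q_15 = 22·369889321018787147 + 8036223607191501 = 8145601286020508735 → 334546927889458527633/8145601286020508735
APPEND 8: p_16 = 8·334546927889458527633 + 15191676054452218630 = 2691567099170120439694, q_16 = 8·8145601286020508735 + 369889321018787147 = 65534699609182857027 → 2691567099170120439694/65534699609182857027
APPEND 27: p_17 = 27·2691567099170120439694 + 334546927889458527633 = 73006858605482710399371, q_17 = 27·65534699609182857027 + 8145601286020508735 = 1777582490733957648464 → 73006858605482710399371/1777582490733957648464
APPEND 27: p_18 = 27·73006858605482710399371 + 2691567099170120439694 = 1973876749447203301222711, q_18 = 27·1777582490733957648464 + 65534699609182857027 = 48060261949426039365555 → 1973876749447203301222711/48060261949426039365555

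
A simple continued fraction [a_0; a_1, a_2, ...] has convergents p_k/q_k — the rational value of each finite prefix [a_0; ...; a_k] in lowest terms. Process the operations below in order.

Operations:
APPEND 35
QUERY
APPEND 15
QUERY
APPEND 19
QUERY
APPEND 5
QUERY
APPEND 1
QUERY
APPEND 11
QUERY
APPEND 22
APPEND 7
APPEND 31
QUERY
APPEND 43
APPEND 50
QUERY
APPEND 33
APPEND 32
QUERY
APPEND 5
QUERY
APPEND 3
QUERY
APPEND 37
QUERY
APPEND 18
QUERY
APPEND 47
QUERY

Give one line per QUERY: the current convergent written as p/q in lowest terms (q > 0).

35/1
526/15
10029/286
50671/1445
60700/1731
718371/20486
3480809417/99263280
7492809676217/213674687630
7924692998236121/225990833096494
39870877497073102/1137009701682747
127537325489455427/3637019938144735
4758751920606923901/135706747413037942
85785071896414085645/2446358473372827691
4036657131052068949216/115114554995935939419

APPEND 35: p_0 = 35·1 + 0 = 35, q_0 = 35·0 + 1 = 1 → 35/1
APPEND 15: p_1 = 15·35 + 1 = 526, q_1 = 15·1 + 0 = 15 → 526/15
APPEND 19: p_2 = 19·526 + 35 = 10029, q_2 = 19·15 + 1 = 286 → 10029/286
APPEND 5: p_3 = 5·10029 + 526 = 50671, q_3 = 5·286 + 15 = 1445 → 50671/1445
APPEND 1: p_4 = 1·50671 + 10029 = 60700, q_4 = 1·1445 + 286 = 1731 → 60700/1731
APPEND 11: p_5 = 11·60700 + 50671 = 718371, q_5 = 11·1731 + 1445 = 20486 → 718371/20486
APPEND 22: p_6 = 22·718371 + 60700 = 15864862, q_6 = 22·20486 + 1731 = 452423 → 15864862/452423
APPEND 7: p_7 = 7·15864862 + 718371 = 111772405, q_7 = 7·452423 + 20486 = 3187447 → 111772405/3187447
APPEND 31: p_8 = 31·111772405 + 15864862 = 3480809417, q_8 = 31·3187447 + 452423 = 99263280 → 3480809417/99263280
APPEND 43: p_9 = 43·3480809417 + 111772405 = 149786577336, q_9 = 43·99263280 + 3187447 = 4271508487 → 149786577336/4271508487
APPEND 50: p_10 = 50·149786577336 + 3480809417 = 7492809676217, q_10 = 50·4271508487 + 99263280 = 213674687630 → 7492809676217/213674687630
APPEND 33: p_11 = 33·7492809676217 + 149786577336 = 247412505892497, q_11 = 33·213674687630 + 4271508487 = 7055536200277 → 247412505892497/7055536200277
APPEND 32: p_12 = 32·247412505892497 + 7492809676217 = 7924692998236121, q_12 = 32·7055536200277 + 213674687630 = 225990833096494 → 7924692998236121/225990833096494
APPEND 5: p_13 = 5·7924692998236121 + 247412505892497 = 39870877497073102, q_13 = 5·225990833096494 + 7055536200277 = 1137009701682747 → 39870877497073102/1137009701682747
APPEND 3: p_14 = 3·39870877497073102 + 7924692998236121 = 127537325489455427, q_14 = 3·1137009701682747 + 225990833096494 = 3637019938144735 → 127537325489455427/3637019938144735
APPEND 37: p_15 = 37·127537325489455427 + 39870877497073102 = 4758751920606923901, q_15 = 37·3637019938144735 + 1137009701682747 = 135706747413037942 → 4758751920606923901/135706747413037942
APPEND 18: p_16 = 18·4758751920606923901 + 127537325489455427 = 85785071896414085645, q_16 = 18·135706747413037942 + 3637019938144735 = 2446358473372827691 → 85785071896414085645/2446358473372827691
APPEND 47: p_17 = 47·85785071896414085645 + 4758751920606923901 = 4036657131052068949216, q_17 = 47·2446358473372827691 + 135706747413037942 = 115114554995935939419 → 4036657131052068949216/115114554995935939419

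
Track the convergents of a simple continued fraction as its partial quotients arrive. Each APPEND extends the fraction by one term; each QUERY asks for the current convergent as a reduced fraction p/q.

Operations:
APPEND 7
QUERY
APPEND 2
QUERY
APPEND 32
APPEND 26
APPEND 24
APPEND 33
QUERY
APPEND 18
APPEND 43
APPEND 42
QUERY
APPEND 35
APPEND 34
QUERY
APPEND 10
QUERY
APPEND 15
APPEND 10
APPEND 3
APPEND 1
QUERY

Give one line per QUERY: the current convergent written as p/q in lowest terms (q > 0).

7/1
15/2
10068932/1343901
328475633521/43841663879
391480241404281/52250892935165
3926306877741950/524044430859629
2446434647219842571/326525789312452116

APPEND 7: p_0 = 7·1 + 0 = 7, q_0 = 7·0 + 1 = 1 → 7/1
APPEND 2: p_1 = 2·7 + 1 = 15, q_1 = 2·1 + 0 = 2 → 15/2
APPEND 32: p_2 = 32·15 + 7 = 487, q_2 = 32·2 + 1 = 65 → 487/65
APPEND 26: p_3 = 26·487 + 15 = 12677, q_3 = 26·65 + 2 = 1692 → 12677/1692
APPEND 24: p_4 = 24·12677 + 487 = 304735, q_4 = 24·1692 + 65 = 40673 → 304735/40673
APPEND 33: p_5 = 33·304735 + 12677 = 10068932, q_5 = 33·40673 + 1692 = 1343901 → 10068932/1343901
APPEND 18: p_6 = 18·10068932 + 304735 = 181545511, q_6 = 18·1343901 + 40673 = 24230891 → 181545511/24230891
APPEND 43: p_7 = 43·181545511 + 10068932 = 7816525905, q_7 = 43·24230891 + 1343901 = 1043272214 → 7816525905/1043272214
APPEND 42: p_8 = 42·7816525905 + 181545511 = 328475633521, q_8 = 42·1043272214 + 24230891 = 43841663879 → 328475633521/43841663879
APPEND 35: p_9 = 35·328475633521 + 7816525905 = 11504463699140, q_9 = 35·43841663879 + 1043272214 = 1535501507979 → 11504463699140/1535501507979
APPEND 34: p_10 = 34·11504463699140 + 328475633521 = 391480241404281, q_10 = 34·1535501507979 + 43841663879 = 52250892935165 → 391480241404281/52250892935165
APPEND 10: p_11 = 10·391480241404281 + 11504463699140 = 3926306877741950, q_11 = 10·52250892935165 + 1535501507979 = 524044430859629 → 3926306877741950/524044430859629
APPEND 15: p_12 = 15·3926306877741950 + 391480241404281 = 59286083407533531, q_12 = 15·524044430859629 + 52250892935165 = 7912917355829600 → 59286083407533531/7912917355829600
APPEND 10: p_13 = 10·59286083407533531 + 3926306877741950 = 596787140953077260, q_13 = 10·7912917355829600 + 524044430859629 = 79653217989155629 → 596787140953077260/79653217989155629
APPEND 3: p_14 = 3·596787140953077260 + 59286083407533531 = 1849647506266765311, q_14 = 3·79653217989155629 + 7912917355829600 = 246872571323296487 → 1849647506266765311/246872571323296487
APPEND 1: p_15 = 1·1849647506266765311 + 596787140953077260 = 2446434647219842571, q_15 = 1·246872571323296487 + 79653217989155629 = 326525789312452116 → 2446434647219842571/326525789312452116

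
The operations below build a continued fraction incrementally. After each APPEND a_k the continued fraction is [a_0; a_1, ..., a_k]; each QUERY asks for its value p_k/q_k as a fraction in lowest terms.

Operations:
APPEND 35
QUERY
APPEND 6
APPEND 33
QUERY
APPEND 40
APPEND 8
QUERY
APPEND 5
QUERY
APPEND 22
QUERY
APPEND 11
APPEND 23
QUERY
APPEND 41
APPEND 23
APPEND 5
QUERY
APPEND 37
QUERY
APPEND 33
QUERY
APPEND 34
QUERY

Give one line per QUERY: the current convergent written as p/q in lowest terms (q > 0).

APPEND 35: p_0 = 35·1 + 0 = 35, q_0 = 35·0 + 1 = 1 → 35/1
APPEND 6: p_1 = 6·35 + 1 = 211, q_1 = 6·1 + 0 = 6 → 211/6
APPEND 33: p_2 = 33·211 + 35 = 6998, q_2 = 33·6 + 1 = 199 → 6998/199
APPEND 40: p_3 = 40·6998 + 211 = 280131, q_3 = 40·199 + 6 = 7966 → 280131/7966
APPEND 8: p_4 = 8·280131 + 6998 = 2248046, q_4 = 8·7966 + 199 = 63927 → 2248046/63927
APPEND 5: p_5 = 5·2248046 + 280131 = 11520361, q_5 = 5·63927 + 7966 = 327601 → 11520361/327601
APPEND 22: p_6 = 22·11520361 + 2248046 = 255695988, q_6 = 22·327601 + 63927 = 7271149 → 255695988/7271149
APPEND 11: p_7 = 11·255695988 + 11520361 = 2824176229, q_7 = 11·7271149 + 327601 = 80310240 → 2824176229/80310240
APPEND 23: p_8 = 23·2824176229 + 255695988 = 65211749255, q_8 = 23·80310240 + 7271149 = 1854406669 → 65211749255/1854406669
APPEND 41: p_9 = 41·65211749255 + 2824176229 = 2676505895684, q_9 = 41·1854406669 + 80310240 = 76110983669 → 2676505895684/76110983669
APPEND 23: p_10 = 23·2676505895684 + 65211749255 = 61624847349987, q_10 = 23·76110983669 + 1854406669 = 1752407031056 → 61624847349987/1752407031056
APPEND 5: p_11 = 5·61624847349987 + 2676505895684 = 310800742645619, q_11 = 5·1752407031056 + 76110983669 = 8838146138949 → 310800742645619/8838146138949
APPEND 37: p_12 = 37·310800742645619 + 61624847349987 = 11561252325237890, q_12 = 37·8838146138949 + 1752407031056 = 328763814172169 → 11561252325237890/328763814172169
APPEND 33: p_13 = 33·11561252325237890 + 310800742645619 = 381832127475495989, q_13 = 33·328763814172169 + 8838146138949 = 10858044013820526 → 381832127475495989/10858044013820526
APPEND 34: p_14 = 34·381832127475495989 + 11561252325237890 = 12993853586492101516, q_14 = 34·10858044013820526 + 328763814172169 = 369502260284070053 → 12993853586492101516/369502260284070053

35/1
6998/199
2248046/63927
11520361/327601
255695988/7271149
65211749255/1854406669
310800742645619/8838146138949
11561252325237890/328763814172169
381832127475495989/10858044013820526
12993853586492101516/369502260284070053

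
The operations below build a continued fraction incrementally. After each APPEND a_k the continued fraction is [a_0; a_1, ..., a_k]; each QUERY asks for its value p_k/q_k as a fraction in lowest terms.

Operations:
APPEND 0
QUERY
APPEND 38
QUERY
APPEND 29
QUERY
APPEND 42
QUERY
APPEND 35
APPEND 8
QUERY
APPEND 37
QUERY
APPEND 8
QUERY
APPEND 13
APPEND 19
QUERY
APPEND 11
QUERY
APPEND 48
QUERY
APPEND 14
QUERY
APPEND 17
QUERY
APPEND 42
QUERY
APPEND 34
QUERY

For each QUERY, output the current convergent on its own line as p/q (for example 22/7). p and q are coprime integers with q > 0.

APPEND 0: p_0 = 0·1 + 0 = 0, q_0 = 0·0 + 1 = 1 → 0/1
APPEND 38: p_1 = 38·0 + 1 = 1, q_1 = 38·1 + 0 = 38 → 1/38
APPEND 29: p_2 = 29·1 + 0 = 29, q_2 = 29·38 + 1 = 1103 → 29/1103
APPEND 42: p_3 = 42·29 + 1 = 1219, q_3 = 42·1103 + 38 = 46364 → 1219/46364
APPEND 35: p_4 = 35·1219 + 29 = 42694, q_4 = 35·46364 + 1103 = 1623843 → 42694/1623843
APPEND 8: p_5 = 8·42694 + 1219 = 342771, q_5 = 8·1623843 + 46364 = 13037108 → 342771/13037108
APPEND 37: p_6 = 37·342771 + 42694 = 12725221, q_6 = 37·13037108 + 1623843 = 483996839 → 12725221/483996839
APPEND 8: p_7 = 8·12725221 + 342771 = 102144539, q_7 = 8·483996839 + 13037108 = 3885011820 → 102144539/3885011820
APPEND 13: p_8 = 13·102144539 + 12725221 = 1340604228, q_8 = 13·3885011820 + 483996839 = 50989150499 → 1340604228/50989150499
APPEND 19: p_9 = 19·1340604228 + 102144539 = 25573624871, q_9 = 19·50989150499 + 3885011820 = 972678871301 → 25573624871/972678871301
APPEND 11: p_10 = 11·25573624871 + 1340604228 = 282650477809, q_10 = 11·972678871301 + 50989150499 = 10750456734810 → 282650477809/10750456734810
APPEND 48: p_11 = 48·282650477809 + 25573624871 = 13592796559703, q_11 = 48·10750456734810 + 972678871301 = 516994602142181 → 13592796559703/516994602142181
APPEND 14: p_12 = 14·13592796559703 + 282650477809 = 190581802313651, q_12 = 14·516994602142181 + 10750456734810 = 7248674886725344 → 190581802313651/7248674886725344
APPEND 17: p_13 = 17·190581802313651 + 13592796559703 = 3253483435891770, q_13 = 17·7248674886725344 + 516994602142181 = 123744467676473029 → 3253483435891770/123744467676473029
APPEND 42: p_14 = 42·3253483435891770 + 190581802313651 = 136836886109767991, q_14 = 42·123744467676473029 + 7248674886725344 = 5204516317298592562 → 136836886109767991/5204516317298592562
APPEND 34: p_15 = 34·136836886109767991 + 3253483435891770 = 4655707611168003464, q_15 = 34·5204516317298592562 + 123744467676473029 = 177077299255828620137 → 4655707611168003464/177077299255828620137

0/1
1/38
29/1103
1219/46364
342771/13037108
12725221/483996839
102144539/3885011820
25573624871/972678871301
282650477809/10750456734810
13592796559703/516994602142181
190581802313651/7248674886725344
3253483435891770/123744467676473029
136836886109767991/5204516317298592562
4655707611168003464/177077299255828620137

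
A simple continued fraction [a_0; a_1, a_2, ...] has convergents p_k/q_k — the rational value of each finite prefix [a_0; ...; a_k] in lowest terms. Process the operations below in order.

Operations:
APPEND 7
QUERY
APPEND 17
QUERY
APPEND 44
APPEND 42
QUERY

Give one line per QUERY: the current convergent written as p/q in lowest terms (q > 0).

7/1
120/17
222174/31475

APPEND 7: p_0 = 7·1 + 0 = 7, q_0 = 7·0 + 1 = 1 → 7/1
APPEND 17: p_1 = 17·7 + 1 = 120, q_1 = 17·1 + 0 = 17 → 120/17
APPEND 44: p_2 = 44·120 + 7 = 5287, q_2 = 44·17 + 1 = 749 → 5287/749
APPEND 42: p_3 = 42·5287 + 120 = 222174, q_3 = 42·749 + 17 = 31475 → 222174/31475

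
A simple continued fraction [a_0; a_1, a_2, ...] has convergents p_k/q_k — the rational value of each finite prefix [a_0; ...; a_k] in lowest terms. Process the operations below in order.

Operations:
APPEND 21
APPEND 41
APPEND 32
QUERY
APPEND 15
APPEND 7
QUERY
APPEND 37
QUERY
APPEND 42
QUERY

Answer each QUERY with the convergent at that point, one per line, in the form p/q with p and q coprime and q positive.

27605/1313
2932164/139465
108905005/5179941
4576942374/217696987

APPEND 21: p_0 = 21·1 + 0 = 21, q_0 = 21·0 + 1 = 1 → 21/1
APPEND 41: p_1 = 41·21 + 1 = 862, q_1 = 41·1 + 0 = 41 → 862/41
APPEND 32: p_2 = 32·862 + 21 = 27605, q_2 = 32·41 + 1 = 1313 → 27605/1313
APPEND 15: p_3 = 15·27605 + 862 = 414937, q_3 = 15·1313 + 41 = 19736 → 414937/19736
APPEND 7: p_4 = 7·414937 + 27605 = 2932164, q_4 = 7·19736 + 1313 = 139465 → 2932164/139465
APPEND 37: p_5 = 37·2932164 + 414937 = 108905005, q_5 = 37·139465 + 19736 = 5179941 → 108905005/5179941
APPEND 42: p_6 = 42·108905005 + 2932164 = 4576942374, q_6 = 42·5179941 + 139465 = 217696987 → 4576942374/217696987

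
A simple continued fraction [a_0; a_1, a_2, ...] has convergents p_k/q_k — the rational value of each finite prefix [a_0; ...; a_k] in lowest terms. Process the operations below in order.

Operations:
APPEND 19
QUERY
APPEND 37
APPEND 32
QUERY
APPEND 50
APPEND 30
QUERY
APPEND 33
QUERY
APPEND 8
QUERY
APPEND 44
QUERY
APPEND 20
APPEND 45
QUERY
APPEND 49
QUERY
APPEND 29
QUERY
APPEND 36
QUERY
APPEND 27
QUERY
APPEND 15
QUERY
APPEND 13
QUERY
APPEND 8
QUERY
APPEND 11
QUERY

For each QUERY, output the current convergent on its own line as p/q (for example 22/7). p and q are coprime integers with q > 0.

19/1
22547/1185
33864167/1779795
1118645565/58792522
8983028687/472119971
396371907793/20832071246
357535325212408/18790941591341
17527167356592539/921173251520600
508645388666396039/26732815235688741
18328761159346849943/963302521736315276
495385196691031344500/26035900902116201193
7449106711524817017443/391501816053479333171
97333772446513652571259/5115559509597347532416
786119286283634037587515/41315977892832259592499
8744645921566488066033924/459591316330752203049905

APPEND 19: p_0 = 19·1 + 0 = 19, q_0 = 19·0 + 1 = 1 → 19/1
APPEND 37: p_1 = 37·19 + 1 = 704, q_1 = 37·1 + 0 = 37 → 704/37
APPEND 32: p_2 = 32·704 + 19 = 22547, q_2 = 32·37 + 1 = 1185 → 22547/1185
APPEND 50: p_3 = 50·22547 + 704 = 1128054, q_3 = 50·1185 + 37 = 59287 → 1128054/59287
APPEND 30: p_4 = 30·1128054 + 22547 = 33864167, q_4 = 30·59287 + 1185 = 1779795 → 33864167/1779795
APPEND 33: p_5 = 33·33864167 + 1128054 = 1118645565, q_5 = 33·1779795 + 59287 = 58792522 → 1118645565/58792522
APPEND 8: p_6 = 8·1118645565 + 33864167 = 8983028687, q_6 = 8·58792522 + 1779795 = 472119971 → 8983028687/472119971
APPEND 44: p_7 = 44·8983028687 + 1118645565 = 396371907793, q_7 = 44·472119971 + 58792522 = 20832071246 → 396371907793/20832071246
APPEND 20: p_8 = 20·396371907793 + 8983028687 = 7936421184547, q_8 = 20·20832071246 + 472119971 = 417113544891 → 7936421184547/417113544891
APPEND 45: p_9 = 45·7936421184547 + 396371907793 = 357535325212408, q_9 = 45·417113544891 + 20832071246 = 18790941591341 → 357535325212408/18790941591341
APPEND 49: p_10 = 49·357535325212408 + 7936421184547 = 17527167356592539, q_10 = 49·18790941591341 + 417113544891 = 921173251520600 → 17527167356592539/921173251520600
APPEND 29: p_11 = 29·17527167356592539 + 357535325212408 = 508645388666396039, q_11 = 29·921173251520600 + 18790941591341 = 26732815235688741 → 508645388666396039/26732815235688741
APPEND 36: p_12 = 36·508645388666396039 + 17527167356592539 = 18328761159346849943, q_12 = 36·26732815235688741 + 921173251520600 = 963302521736315276 → 18328761159346849943/963302521736315276
APPEND 27: p_13 = 27·18328761159346849943 + 508645388666396039 = 495385196691031344500, q_13 = 27·963302521736315276 + 26732815235688741 = 26035900902116201193 → 495385196691031344500/26035900902116201193
APPEND 15: p_14 = 15·495385196691031344500 + 18328761159346849943 = 7449106711524817017443, q_14 = 15·26035900902116201193 + 963302521736315276 = 391501816053479333171 → 7449106711524817017443/391501816053479333171
APPEND 13: p_15 = 13·7449106711524817017443 + 495385196691031344500 = 97333772446513652571259, q_15 = 13·391501816053479333171 + 26035900902116201193 = 5115559509597347532416 → 97333772446513652571259/5115559509597347532416
APPEND 8: p_16 = 8·97333772446513652571259 + 7449106711524817017443 = 786119286283634037587515, q_16 = 8·5115559509597347532416 + 391501816053479333171 = 41315977892832259592499 → 786119286283634037587515/41315977892832259592499
APPEND 11: p_17 = 11·786119286283634037587515 + 97333772446513652571259 = 8744645921566488066033924, q_17 = 11·41315977892832259592499 + 5115559509597347532416 = 459591316330752203049905 → 8744645921566488066033924/459591316330752203049905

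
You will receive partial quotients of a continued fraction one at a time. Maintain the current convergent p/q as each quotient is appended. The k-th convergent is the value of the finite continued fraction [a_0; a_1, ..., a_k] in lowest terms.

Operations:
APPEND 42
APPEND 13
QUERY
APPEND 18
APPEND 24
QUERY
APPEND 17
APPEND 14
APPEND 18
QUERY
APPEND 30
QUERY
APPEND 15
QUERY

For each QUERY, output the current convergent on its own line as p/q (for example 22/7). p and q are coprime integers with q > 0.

APPEND 42: p_0 = 42·1 + 0 = 42, q_0 = 42·0 + 1 = 1 → 42/1
APPEND 13: p_1 = 13·42 + 1 = 547, q_1 = 13·1 + 0 = 13 → 547/13
APPEND 18: p_2 = 18·547 + 42 = 9888, q_2 = 18·13 + 1 = 235 → 9888/235
APPEND 24: p_3 = 24·9888 + 547 = 237859, q_3 = 24·235 + 13 = 5653 → 237859/5653
APPEND 17: p_4 = 17·237859 + 9888 = 4053491, q_4 = 17·5653 + 235 = 96336 → 4053491/96336
APPEND 14: p_5 = 14·4053491 + 237859 = 56986733, q_5 = 14·96336 + 5653 = 1354357 → 56986733/1354357
APPEND 18: p_6 = 18·56986733 + 4053491 = 1029814685, q_6 = 18·1354357 + 96336 = 24474762 → 1029814685/24474762
APPEND 30: p_7 = 30·1029814685 + 56986733 = 30951427283, q_7 = 30·24474762 + 1354357 = 735597217 → 30951427283/735597217
APPEND 15: p_8 = 15·30951427283 + 1029814685 = 465301223930, q_8 = 15·735597217 + 24474762 = 11058433017 → 465301223930/11058433017

547/13
237859/5653
1029814685/24474762
30951427283/735597217
465301223930/11058433017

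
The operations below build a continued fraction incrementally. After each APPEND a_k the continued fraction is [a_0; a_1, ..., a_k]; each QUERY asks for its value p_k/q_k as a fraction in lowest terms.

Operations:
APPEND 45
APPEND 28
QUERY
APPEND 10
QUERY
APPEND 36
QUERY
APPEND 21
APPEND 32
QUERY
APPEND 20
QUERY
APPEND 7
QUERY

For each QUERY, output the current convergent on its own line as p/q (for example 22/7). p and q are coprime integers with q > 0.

1261/28
12655/281
456841/10144
307858953/6835904
6166785376/136931385
43475356585/965355599

APPEND 45: p_0 = 45·1 + 0 = 45, q_0 = 45·0 + 1 = 1 → 45/1
APPEND 28: p_1 = 28·45 + 1 = 1261, q_1 = 28·1 + 0 = 28 → 1261/28
APPEND 10: p_2 = 10·1261 + 45 = 12655, q_2 = 10·28 + 1 = 281 → 12655/281
APPEND 36: p_3 = 36·12655 + 1261 = 456841, q_3 = 36·281 + 28 = 10144 → 456841/10144
APPEND 21: p_4 = 21·456841 + 12655 = 9606316, q_4 = 21·10144 + 281 = 213305 → 9606316/213305
APPEND 32: p_5 = 32·9606316 + 456841 = 307858953, q_5 = 32·213305 + 10144 = 6835904 → 307858953/6835904
APPEND 20: p_6 = 20·307858953 + 9606316 = 6166785376, q_6 = 20·6835904 + 213305 = 136931385 → 6166785376/136931385
APPEND 7: p_7 = 7·6166785376 + 307858953 = 43475356585, q_7 = 7·136931385 + 6835904 = 965355599 → 43475356585/965355599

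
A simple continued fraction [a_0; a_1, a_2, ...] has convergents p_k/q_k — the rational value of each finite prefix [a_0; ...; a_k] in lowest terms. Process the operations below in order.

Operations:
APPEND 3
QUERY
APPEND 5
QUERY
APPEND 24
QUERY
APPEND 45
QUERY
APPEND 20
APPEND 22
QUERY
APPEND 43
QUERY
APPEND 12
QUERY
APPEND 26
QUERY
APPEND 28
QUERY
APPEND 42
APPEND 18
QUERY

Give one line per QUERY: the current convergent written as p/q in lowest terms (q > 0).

APPEND 3: p_0 = 3·1 + 0 = 3, q_0 = 3·0 + 1 = 1 → 3/1
APPEND 5: p_1 = 5·3 + 1 = 16, q_1 = 5·1 + 0 = 5 → 16/5
APPEND 24: p_2 = 24·16 + 3 = 387, q_2 = 24·5 + 1 = 121 → 387/121
APPEND 45: p_3 = 45·387 + 16 = 17431, q_3 = 45·121 + 5 = 5450 → 17431/5450
APPEND 20: p_4 = 20·17431 + 387 = 349007, q_4 = 20·5450 + 121 = 109121 → 349007/109121
APPEND 22: p_5 = 22·349007 + 17431 = 7695585, q_5 = 22·109121 + 5450 = 2406112 → 7695585/2406112
APPEND 43: p_6 = 43·7695585 + 349007 = 331259162, q_6 = 43·2406112 + 109121 = 103571937 → 331259162/103571937
APPEND 12: p_7 = 12·331259162 + 7695585 = 3982805529, q_7 = 12·103571937 + 2406112 = 1245269356 → 3982805529/1245269356
APPEND 26: p_8 = 26·3982805529 + 331259162 = 103884202916, q_8 = 26·1245269356 + 103571937 = 32480575193 → 103884202916/32480575193
APPEND 28: p_9 = 28·103884202916 + 3982805529 = 2912740487177, q_9 = 28·32480575193 + 1245269356 = 910701374760 → 2912740487177/910701374760
APPEND 42: p_10 = 42·2912740487177 + 103884202916 = 122438984664350, q_10 = 42·910701374760 + 32480575193 = 38281938315113 → 122438984664350/38281938315113
APPEND 18: p_11 = 18·122438984664350 + 2912740487177 = 2206814464445477, q_11 = 18·38281938315113 + 910701374760 = 689985591046794 → 2206814464445477/689985591046794

3/1
16/5
387/121
17431/5450
7695585/2406112
331259162/103571937
3982805529/1245269356
103884202916/32480575193
2912740487177/910701374760
2206814464445477/689985591046794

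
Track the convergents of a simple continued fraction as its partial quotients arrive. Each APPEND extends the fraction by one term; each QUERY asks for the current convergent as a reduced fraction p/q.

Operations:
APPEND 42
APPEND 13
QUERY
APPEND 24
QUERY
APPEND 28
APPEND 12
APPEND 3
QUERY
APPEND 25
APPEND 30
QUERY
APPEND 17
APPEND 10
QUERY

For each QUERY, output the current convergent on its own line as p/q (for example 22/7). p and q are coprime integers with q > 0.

547/13
13170/313
13703869/325688
10424951239/247760798
1786137077659/42449574828

APPEND 42: p_0 = 42·1 + 0 = 42, q_0 = 42·0 + 1 = 1 → 42/1
APPEND 13: p_1 = 13·42 + 1 = 547, q_1 = 13·1 + 0 = 13 → 547/13
APPEND 24: p_2 = 24·547 + 42 = 13170, q_2 = 24·13 + 1 = 313 → 13170/313
APPEND 28: p_3 = 28·13170 + 547 = 369307, q_3 = 28·313 + 13 = 8777 → 369307/8777
APPEND 12: p_4 = 12·369307 + 13170 = 4444854, q_4 = 12·8777 + 313 = 105637 → 4444854/105637
APPEND 3: p_5 = 3·4444854 + 369307 = 13703869, q_5 = 3·105637 + 8777 = 325688 → 13703869/325688
APPEND 25: p_6 = 25·13703869 + 4444854 = 347041579, q_6 = 25·325688 + 105637 = 8247837 → 347041579/8247837
APPEND 30: p_7 = 30·347041579 + 13703869 = 10424951239, q_7 = 30·8247837 + 325688 = 247760798 → 10424951239/247760798
APPEND 17: p_8 = 17·10424951239 + 347041579 = 177571212642, q_8 = 17·247760798 + 8247837 = 4220181403 → 177571212642/4220181403
APPEND 10: p_9 = 10·177571212642 + 10424951239 = 1786137077659, q_9 = 10·4220181403 + 247760798 = 42449574828 → 1786137077659/42449574828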